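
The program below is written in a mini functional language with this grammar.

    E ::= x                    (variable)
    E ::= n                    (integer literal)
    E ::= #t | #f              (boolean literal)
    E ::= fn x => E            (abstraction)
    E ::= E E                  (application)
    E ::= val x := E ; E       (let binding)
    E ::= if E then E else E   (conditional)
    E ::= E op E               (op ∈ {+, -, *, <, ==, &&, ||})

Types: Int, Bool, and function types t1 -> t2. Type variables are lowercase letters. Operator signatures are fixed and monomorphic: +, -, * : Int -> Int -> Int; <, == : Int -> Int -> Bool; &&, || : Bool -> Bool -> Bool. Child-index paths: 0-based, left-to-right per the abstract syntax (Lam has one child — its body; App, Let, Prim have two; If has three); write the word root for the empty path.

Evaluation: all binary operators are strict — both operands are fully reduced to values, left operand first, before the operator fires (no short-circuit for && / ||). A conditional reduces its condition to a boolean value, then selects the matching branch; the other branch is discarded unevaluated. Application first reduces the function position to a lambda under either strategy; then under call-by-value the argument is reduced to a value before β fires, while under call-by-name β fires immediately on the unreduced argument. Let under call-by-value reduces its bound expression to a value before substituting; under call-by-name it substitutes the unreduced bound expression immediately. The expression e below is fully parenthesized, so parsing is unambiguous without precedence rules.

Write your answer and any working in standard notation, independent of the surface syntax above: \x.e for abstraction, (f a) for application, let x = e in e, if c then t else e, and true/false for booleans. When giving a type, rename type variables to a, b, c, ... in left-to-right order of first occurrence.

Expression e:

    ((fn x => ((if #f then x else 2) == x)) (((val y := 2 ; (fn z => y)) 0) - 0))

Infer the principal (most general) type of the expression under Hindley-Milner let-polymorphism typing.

Answer: Bool

Trace:
  unify Bool ~ Bool
x : a
  unify a ~ Int
  unify Int ~ Int
x : Int
  unify Int ~ Int
\x._ : Int -> Bool
let y : Int
y : Int
\z._ : b -> Int
  unify b -> Int ~ Int -> c
  unify b ~ Int
  unify Int ~ c
_ _ : Int
  unify Int ~ Int
  unify Int ~ Int
  unify Int -> Bool ~ Int -> d
  unify Int ~ Int
  unify Bool ~ d
_ _ : Bool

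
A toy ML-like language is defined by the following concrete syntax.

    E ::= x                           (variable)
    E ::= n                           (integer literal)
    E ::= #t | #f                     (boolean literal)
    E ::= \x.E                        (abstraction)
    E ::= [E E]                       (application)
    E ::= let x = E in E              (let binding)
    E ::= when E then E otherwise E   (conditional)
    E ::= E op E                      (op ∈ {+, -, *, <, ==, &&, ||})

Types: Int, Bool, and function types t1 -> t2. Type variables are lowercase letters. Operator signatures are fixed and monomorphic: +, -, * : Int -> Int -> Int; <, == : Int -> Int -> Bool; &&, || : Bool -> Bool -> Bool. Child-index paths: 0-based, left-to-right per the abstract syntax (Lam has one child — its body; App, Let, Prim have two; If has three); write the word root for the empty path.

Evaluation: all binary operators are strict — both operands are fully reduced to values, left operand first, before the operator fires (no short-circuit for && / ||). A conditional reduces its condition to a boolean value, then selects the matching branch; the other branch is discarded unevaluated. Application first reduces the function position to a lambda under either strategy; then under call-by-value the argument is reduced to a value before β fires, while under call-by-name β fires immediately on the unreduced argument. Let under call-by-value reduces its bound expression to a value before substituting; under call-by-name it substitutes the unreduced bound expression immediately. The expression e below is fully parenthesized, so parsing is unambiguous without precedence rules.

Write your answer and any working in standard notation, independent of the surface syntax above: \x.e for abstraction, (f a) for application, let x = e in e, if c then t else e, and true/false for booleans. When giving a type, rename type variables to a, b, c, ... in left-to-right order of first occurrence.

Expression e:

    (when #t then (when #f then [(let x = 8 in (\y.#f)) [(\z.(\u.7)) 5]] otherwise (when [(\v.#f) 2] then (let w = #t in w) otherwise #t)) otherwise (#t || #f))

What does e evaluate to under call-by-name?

Answer: true

Derivation:
step 0: (if true then (if false then ((let x = 8 in (\y.false)) ((\z.(\u.7)) 5)) else (if ((\v.false) 2) then (let w = true in w) else true)) else (true || false))
step 1: [if@root] (if false then ((let x = 8 in (\y.false)) ((\z.(\u.7)) 5)) else (if ((\v.false) 2) then (let w = true in w) else true))
step 2: [if@root] (if ((\v.false) 2) then (let w = true in w) else true)
step 3: [beta@0] (if false then (let w = true in w) else true)
step 4: [if@root] true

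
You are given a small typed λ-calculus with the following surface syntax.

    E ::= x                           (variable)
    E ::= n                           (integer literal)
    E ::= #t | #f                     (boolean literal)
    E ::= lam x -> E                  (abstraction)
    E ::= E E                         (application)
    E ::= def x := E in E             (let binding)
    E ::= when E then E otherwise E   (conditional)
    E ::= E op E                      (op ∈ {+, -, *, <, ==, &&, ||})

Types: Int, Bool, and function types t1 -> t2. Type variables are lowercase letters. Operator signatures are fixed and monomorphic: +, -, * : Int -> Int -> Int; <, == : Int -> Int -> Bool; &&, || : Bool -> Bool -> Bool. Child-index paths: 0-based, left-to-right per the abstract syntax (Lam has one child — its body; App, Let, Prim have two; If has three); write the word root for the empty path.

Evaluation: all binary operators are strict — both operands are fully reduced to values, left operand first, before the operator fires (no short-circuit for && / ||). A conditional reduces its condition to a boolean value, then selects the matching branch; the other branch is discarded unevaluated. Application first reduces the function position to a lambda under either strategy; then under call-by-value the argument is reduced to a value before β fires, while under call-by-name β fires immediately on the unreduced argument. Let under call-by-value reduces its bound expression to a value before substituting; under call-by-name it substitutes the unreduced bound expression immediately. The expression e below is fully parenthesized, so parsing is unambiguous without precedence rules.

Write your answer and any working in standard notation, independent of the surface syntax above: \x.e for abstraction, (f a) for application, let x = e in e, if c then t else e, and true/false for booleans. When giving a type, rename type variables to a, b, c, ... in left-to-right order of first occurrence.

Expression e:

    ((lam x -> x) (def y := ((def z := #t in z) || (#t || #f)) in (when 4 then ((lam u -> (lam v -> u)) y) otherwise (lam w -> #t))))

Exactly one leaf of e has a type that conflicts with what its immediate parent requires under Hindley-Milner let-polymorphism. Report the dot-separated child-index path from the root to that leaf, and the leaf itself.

Working:
x : a
\x._ : a -> a
let z : Bool
z : Bool
  unify Bool ~ Bool
  unify Bool ~ Bool
  unify Bool ~ Bool
  unify Bool ~ Bool
let y : Bool
  unify Int ~ Bool
  FAIL: mismatch Int ~ Bool

Answer: 1.1.0 : 4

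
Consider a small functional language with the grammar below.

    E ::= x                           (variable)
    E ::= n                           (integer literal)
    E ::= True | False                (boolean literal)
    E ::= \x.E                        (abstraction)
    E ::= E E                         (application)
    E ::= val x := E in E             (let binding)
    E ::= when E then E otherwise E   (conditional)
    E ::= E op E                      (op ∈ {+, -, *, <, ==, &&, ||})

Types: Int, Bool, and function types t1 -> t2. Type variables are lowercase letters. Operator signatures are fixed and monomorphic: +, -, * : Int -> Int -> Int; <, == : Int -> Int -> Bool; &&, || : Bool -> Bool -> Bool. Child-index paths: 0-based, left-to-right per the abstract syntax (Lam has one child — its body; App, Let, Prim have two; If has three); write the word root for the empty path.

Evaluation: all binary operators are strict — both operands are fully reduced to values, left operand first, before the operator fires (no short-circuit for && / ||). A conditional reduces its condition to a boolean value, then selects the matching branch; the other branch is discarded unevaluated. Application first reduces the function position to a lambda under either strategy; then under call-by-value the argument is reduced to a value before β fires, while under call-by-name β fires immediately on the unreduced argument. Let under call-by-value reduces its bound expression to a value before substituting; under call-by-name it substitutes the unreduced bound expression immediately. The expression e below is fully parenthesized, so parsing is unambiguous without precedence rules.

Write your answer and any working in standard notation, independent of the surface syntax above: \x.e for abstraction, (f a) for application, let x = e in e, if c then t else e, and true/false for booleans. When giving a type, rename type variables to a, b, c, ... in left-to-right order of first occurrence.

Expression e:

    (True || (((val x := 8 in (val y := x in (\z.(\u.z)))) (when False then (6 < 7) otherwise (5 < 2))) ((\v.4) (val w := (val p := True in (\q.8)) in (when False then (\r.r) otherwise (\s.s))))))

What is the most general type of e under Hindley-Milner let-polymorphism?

Answer: Bool

Derivation:
  unify Bool ~ Bool
let x : Int
x : Int
let y : Int
z : a
\u._ : b -> a
\z._ : a -> b -> a
  unify Bool ~ Bool
  unify Int ~ Int
  unify Int ~ Int
  unify Int ~ Int
  unify Int ~ Int
  unify Bool ~ Bool
  unify a -> b -> a ~ Bool -> c
  unify a ~ Bool
  unify b -> Bool ~ c
_ _ : b -> Bool
\v._ : d -> Int
let p : Bool
\q._ : e -> Int
let w : forall. e -> Int
  unify Bool ~ Bool
r : f
\r._ : f -> f
s : g
\s._ : g -> g
  unify f -> f ~ g -> g
  unify f ~ g
  unify g ~ g
  unify d -> Int ~ (g -> g) -> h
  unify d ~ g -> g
  unify Int ~ h
_ _ : Int
  unify b -> Bool ~ Int -> i
  unify b ~ Int
  unify Bool ~ i
_ _ : Bool
  unify Bool ~ Bool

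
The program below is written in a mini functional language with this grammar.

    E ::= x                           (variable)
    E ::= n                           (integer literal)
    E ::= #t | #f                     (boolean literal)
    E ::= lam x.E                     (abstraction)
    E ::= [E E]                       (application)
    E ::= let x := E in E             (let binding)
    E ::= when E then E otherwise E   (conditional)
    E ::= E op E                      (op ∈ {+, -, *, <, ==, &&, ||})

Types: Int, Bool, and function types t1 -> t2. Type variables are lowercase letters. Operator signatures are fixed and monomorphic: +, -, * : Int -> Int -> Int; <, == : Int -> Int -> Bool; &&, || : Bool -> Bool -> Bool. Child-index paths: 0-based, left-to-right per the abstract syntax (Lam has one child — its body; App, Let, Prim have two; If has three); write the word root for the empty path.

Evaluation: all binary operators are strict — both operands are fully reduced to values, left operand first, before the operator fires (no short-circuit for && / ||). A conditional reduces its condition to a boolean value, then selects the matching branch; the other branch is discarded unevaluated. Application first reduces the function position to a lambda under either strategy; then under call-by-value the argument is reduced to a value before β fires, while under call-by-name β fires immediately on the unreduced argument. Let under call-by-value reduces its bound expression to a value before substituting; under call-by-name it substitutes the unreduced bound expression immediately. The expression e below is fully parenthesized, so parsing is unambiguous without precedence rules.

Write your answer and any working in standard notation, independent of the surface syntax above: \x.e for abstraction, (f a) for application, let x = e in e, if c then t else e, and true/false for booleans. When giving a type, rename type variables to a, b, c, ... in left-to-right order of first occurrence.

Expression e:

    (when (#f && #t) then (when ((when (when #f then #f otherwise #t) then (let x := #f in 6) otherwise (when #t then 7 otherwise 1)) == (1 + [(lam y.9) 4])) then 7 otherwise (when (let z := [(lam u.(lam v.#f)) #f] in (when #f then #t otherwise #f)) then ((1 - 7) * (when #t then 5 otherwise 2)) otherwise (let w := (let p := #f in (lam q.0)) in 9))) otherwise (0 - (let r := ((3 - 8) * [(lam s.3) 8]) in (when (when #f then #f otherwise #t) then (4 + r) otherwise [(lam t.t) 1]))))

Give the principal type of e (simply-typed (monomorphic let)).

Trace:
  unify Bool ~ Bool
  unify Bool ~ Bool
  unify Bool ~ Bool
  unify Bool ~ Bool
  unify Bool ~ Bool
  unify Bool ~ Bool
let x : Bool
  unify Bool ~ Bool
  unify Int ~ Int
  unify Int ~ Int
  unify Int ~ Int
  unify Int ~ Int
\y._ : a -> Int
  unify a -> Int ~ Int -> b
  unify a ~ Int
  unify Int ~ b
_ _ : Int
  unify Int ~ Int
  unify Int ~ Int
  unify Bool ~ Bool
\v._ : d -> Bool
\u._ : c -> d -> Bool
  unify c -> d -> Bool ~ Bool -> e
  unify c ~ Bool
  unify d -> Bool ~ e
_ _ : d -> Bool
let z : d -> Bool
  unify Bool ~ Bool
  unify Bool ~ Bool
  unify Bool ~ Bool
  unify Int ~ Int
  unify Int ~ Int
  unify Int ~ Int
  unify Bool ~ Bool
  unify Int ~ Int
  unify Int ~ Int
let p : Bool
\q._ : f -> Int
let w : f -> Int
  unify Int ~ Int
  unify Int ~ Int
  unify Int ~ Int
  unify Int ~ Int
  unify Int ~ Int
  unify Int ~ Int
\s._ : g -> Int
  unify g -> Int ~ Int -> h
  unify g ~ Int
  unify Int ~ h
_ _ : Int
  unify Int ~ Int
let r : Int
  unify Bool ~ Bool
  unify Bool ~ Bool
  unify Bool ~ Bool
  unify Int ~ Int
r : Int
  unify Int ~ Int
t : i
\t._ : i -> i
  unify i -> i ~ Int -> j
  unify i ~ Int
  unify Int ~ j
_ _ : Int
  unify Int ~ Int
  unify Int ~ Int
  unify Int ~ Int

Answer: Int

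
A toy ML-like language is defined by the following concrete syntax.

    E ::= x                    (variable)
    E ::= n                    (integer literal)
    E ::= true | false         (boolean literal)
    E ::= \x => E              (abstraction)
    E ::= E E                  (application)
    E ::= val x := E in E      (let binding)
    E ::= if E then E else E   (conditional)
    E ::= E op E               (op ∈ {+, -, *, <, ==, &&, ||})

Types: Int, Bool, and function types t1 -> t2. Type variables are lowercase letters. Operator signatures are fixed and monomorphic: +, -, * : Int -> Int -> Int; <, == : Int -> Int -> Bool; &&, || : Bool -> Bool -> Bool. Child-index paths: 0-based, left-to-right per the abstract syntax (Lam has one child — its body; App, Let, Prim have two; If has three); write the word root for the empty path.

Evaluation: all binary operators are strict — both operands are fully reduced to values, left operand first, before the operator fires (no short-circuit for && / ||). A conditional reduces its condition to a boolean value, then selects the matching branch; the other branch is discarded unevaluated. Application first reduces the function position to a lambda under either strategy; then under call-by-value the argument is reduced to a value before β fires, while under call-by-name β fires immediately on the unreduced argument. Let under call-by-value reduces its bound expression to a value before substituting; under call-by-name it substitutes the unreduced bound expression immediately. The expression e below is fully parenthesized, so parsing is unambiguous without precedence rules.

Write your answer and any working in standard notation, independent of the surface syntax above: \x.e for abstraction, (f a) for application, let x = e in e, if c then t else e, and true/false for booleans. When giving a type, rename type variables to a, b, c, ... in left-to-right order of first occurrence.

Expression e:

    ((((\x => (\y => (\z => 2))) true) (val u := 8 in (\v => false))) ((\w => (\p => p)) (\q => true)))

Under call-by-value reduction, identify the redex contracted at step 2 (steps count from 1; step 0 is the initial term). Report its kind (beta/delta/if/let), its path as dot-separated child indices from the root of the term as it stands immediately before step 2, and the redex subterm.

Trace:
step 0: ((((\x.(\y.(\z.2))) true) (let u = 8 in (\v.false))) ((\w.(\p.p)) (\q.true)))
step 1: [beta@0.0] (((\y.(\z.2)) (let u = 8 in (\v.false))) ((\w.(\p.p)) (\q.true)))
step 2: [let@0.1] (((\y.(\z.2)) (\v.false)) ((\w.(\p.p)) (\q.true)))

Answer: let at 0.1 : (let u = 8 in (\v.false))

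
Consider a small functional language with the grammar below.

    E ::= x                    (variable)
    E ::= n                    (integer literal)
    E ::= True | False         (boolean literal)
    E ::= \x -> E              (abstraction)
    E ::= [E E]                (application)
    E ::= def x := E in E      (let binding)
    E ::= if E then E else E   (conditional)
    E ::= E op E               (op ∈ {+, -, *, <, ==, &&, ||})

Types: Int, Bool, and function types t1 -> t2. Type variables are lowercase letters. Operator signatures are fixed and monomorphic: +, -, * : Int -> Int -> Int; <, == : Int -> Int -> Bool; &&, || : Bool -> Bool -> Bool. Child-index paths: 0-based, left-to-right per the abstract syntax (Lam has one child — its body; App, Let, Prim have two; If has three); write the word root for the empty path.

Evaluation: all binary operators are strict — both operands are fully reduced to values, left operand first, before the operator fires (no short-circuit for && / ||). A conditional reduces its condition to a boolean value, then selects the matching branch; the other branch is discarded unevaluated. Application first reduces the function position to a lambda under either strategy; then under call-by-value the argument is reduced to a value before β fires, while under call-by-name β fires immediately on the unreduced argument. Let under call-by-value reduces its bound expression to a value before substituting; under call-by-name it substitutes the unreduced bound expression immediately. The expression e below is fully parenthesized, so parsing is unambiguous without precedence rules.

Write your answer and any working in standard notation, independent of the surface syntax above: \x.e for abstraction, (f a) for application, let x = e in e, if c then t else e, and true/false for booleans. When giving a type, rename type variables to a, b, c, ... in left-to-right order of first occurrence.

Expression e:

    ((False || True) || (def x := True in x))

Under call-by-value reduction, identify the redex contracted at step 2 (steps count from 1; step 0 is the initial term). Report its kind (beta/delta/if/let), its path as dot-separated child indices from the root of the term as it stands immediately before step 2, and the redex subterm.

Answer: let at 1 : (let x = true in x)

Derivation:
step 0: ((false || true) || (let x = true in x))
step 1: [delta@0] (true || (let x = true in x))
step 2: [let@1] (true || true)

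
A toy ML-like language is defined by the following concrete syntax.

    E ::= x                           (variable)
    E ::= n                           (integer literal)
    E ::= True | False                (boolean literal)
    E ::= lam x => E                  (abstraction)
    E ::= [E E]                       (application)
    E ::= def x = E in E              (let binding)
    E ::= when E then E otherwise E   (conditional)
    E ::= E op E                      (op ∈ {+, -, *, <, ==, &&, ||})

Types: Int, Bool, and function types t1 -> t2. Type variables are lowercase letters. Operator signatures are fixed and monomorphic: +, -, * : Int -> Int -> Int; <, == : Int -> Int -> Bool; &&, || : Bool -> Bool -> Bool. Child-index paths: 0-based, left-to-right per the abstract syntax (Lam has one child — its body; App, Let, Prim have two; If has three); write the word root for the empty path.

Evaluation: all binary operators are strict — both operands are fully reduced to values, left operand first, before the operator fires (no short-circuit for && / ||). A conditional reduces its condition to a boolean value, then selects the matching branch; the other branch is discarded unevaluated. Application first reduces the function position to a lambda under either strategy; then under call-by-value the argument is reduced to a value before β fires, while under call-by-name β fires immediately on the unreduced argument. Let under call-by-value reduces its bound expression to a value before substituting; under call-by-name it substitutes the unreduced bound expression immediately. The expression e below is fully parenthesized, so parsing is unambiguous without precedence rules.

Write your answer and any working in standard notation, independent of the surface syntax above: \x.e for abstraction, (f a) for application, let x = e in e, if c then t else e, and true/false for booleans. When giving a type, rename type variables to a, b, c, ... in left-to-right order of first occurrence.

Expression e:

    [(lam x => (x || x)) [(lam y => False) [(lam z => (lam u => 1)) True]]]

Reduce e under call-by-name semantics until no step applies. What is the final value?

Answer: false

Trace:
step 0: ((\x.(x || x)) ((\y.false) ((\z.(\u.1)) true)))
step 1: [beta@root] (((\y.false) ((\z.(\u.1)) true)) || ((\y.false) ((\z.(\u.1)) true)))
step 2: [beta@0] (false || ((\y.false) ((\z.(\u.1)) true)))
step 3: [beta@1] (false || false)
step 4: [delta@root] false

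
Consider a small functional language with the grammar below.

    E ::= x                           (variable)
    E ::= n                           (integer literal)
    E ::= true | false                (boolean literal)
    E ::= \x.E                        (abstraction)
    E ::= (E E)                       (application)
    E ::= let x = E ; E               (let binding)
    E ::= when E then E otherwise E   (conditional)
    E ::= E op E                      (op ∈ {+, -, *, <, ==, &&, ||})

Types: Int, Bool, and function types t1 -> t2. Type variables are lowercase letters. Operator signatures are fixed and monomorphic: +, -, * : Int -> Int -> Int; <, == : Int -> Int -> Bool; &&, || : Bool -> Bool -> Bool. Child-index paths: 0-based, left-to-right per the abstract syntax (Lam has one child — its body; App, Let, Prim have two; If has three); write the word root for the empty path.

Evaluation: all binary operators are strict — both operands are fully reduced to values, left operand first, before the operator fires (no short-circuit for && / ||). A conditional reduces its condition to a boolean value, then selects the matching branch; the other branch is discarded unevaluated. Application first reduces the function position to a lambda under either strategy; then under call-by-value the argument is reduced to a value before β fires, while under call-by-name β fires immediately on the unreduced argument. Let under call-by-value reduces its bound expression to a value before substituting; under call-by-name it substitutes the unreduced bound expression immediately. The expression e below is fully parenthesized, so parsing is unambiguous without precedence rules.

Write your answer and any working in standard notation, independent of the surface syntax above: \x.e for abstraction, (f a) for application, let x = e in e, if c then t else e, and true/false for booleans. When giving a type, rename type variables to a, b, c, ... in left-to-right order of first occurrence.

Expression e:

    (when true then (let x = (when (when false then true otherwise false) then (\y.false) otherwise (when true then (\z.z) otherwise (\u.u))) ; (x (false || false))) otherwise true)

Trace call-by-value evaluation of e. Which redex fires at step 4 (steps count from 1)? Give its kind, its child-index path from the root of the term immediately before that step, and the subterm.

Answer: if at 0 : (if true then (\z.z) else (\u.u))

Trace:
step 0: (if true then (let x = (if (if false then true else false) then (\y.false) else (if true then (\z.z) else (\u.u))) in (x (false || false))) else true)
step 1: [if@root] (let x = (if (if false then true else false) then (\y.false) else (if true then (\z.z) else (\u.u))) in (x (false || false)))
step 2: [if@0.0] (let x = (if false then (\y.false) else (if true then (\z.z) else (\u.u))) in (x (false || false)))
step 3: [if@0] (let x = (if true then (\z.z) else (\u.u)) in (x (false || false)))
step 4: [if@0] (let x = (\z.z) in (x (false || false)))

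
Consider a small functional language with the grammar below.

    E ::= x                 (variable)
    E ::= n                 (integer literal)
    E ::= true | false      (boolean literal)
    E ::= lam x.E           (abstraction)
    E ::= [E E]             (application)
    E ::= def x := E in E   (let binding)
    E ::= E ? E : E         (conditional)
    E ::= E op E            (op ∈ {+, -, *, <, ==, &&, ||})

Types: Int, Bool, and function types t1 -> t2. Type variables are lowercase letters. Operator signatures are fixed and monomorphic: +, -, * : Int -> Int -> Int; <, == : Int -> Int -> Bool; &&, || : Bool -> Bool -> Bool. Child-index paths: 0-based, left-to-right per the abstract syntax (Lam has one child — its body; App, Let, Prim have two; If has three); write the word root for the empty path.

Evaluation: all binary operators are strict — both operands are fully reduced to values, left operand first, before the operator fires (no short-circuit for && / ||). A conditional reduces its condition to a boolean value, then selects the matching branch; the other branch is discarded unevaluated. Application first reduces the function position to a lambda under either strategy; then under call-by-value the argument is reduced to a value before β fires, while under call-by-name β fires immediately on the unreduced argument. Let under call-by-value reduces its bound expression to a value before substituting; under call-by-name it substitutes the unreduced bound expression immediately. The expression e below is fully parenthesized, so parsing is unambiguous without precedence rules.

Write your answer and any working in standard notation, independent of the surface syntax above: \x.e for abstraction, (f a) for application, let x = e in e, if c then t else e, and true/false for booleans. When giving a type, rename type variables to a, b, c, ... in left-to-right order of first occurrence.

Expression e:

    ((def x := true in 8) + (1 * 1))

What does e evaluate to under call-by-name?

Working:
step 0: ((let x = true in 8) + (1 * 1))
step 1: [let@0] (8 + (1 * 1))
step 2: [delta@1] (8 + 1)
step 3: [delta@root] 9

Answer: 9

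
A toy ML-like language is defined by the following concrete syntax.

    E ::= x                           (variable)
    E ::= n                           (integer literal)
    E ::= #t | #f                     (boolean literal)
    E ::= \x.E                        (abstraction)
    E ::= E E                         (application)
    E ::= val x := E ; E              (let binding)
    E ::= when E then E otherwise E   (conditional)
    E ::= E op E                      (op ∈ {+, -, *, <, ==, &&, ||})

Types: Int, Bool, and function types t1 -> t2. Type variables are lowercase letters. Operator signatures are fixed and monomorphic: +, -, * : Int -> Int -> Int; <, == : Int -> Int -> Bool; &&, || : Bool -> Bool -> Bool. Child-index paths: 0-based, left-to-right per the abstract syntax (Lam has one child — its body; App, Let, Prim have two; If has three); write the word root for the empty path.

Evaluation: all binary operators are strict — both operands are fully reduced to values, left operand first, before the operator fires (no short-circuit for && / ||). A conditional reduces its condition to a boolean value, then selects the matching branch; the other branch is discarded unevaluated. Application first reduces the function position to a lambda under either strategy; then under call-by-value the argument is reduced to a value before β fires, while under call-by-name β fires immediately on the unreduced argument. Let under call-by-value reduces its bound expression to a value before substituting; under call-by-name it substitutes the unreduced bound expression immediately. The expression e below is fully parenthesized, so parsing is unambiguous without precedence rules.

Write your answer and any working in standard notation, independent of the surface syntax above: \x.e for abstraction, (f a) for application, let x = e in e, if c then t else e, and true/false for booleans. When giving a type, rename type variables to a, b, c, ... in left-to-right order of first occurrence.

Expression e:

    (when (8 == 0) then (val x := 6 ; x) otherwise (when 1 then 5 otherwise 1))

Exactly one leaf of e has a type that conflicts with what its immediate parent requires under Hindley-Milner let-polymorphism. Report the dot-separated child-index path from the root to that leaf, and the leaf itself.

Working:
  unify Int ~ Int
  unify Int ~ Int
  unify Bool ~ Bool
let x : Int
x : Int
  unify Int ~ Bool
  FAIL: mismatch Int ~ Bool

Answer: 2.0 : 1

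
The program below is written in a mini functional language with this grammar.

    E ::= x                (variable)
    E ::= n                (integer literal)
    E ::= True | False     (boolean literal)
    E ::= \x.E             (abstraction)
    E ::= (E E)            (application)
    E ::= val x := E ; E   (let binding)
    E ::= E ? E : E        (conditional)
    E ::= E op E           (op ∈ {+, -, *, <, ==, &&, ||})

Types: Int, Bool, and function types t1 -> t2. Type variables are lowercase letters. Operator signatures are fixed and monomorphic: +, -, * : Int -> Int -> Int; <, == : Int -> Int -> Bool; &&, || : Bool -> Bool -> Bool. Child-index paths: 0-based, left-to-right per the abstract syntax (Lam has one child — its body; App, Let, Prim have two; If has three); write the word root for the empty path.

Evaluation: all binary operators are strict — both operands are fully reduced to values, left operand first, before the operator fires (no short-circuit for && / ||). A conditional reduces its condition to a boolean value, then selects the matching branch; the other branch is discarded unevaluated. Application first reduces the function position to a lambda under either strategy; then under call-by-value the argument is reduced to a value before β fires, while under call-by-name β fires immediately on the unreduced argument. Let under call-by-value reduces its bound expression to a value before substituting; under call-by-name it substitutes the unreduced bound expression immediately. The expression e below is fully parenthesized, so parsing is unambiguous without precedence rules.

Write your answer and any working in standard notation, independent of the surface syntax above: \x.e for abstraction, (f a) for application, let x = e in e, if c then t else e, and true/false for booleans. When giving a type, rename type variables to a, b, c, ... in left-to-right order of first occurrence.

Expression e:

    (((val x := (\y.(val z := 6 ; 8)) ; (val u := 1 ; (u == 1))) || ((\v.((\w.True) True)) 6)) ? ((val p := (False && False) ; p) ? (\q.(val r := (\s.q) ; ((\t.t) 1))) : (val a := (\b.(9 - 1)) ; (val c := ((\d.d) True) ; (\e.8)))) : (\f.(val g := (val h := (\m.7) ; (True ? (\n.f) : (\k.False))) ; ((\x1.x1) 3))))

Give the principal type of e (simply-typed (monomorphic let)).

Derivation:
let z : Int
\y._ : a -> Int
let x : a -> Int
let u : Int
u : Int
  unify Int ~ Int
  unify Int ~ Int
  unify Bool ~ Bool
\w._ : c -> Bool
  unify c -> Bool ~ Bool -> d
  unify c ~ Bool
  unify Bool ~ d
_ _ : Bool
\v._ : b -> Bool
  unify b -> Bool ~ Int -> e
  unify b ~ Int
  unify Bool ~ e
_ _ : Bool
  unify Bool ~ Bool
  unify Bool ~ Bool
  unify Bool ~ Bool
  unify Bool ~ Bool
let p : Bool
p : Bool
  unify Bool ~ Bool
q : f
\s._ : g -> f
let r : g -> f
t : h
\t._ : h -> h
  unify h -> h ~ Int -> i
  unify h ~ Int
  unify Int ~ i
_ _ : Int
\q._ : f -> Int
  unify Int ~ Int
  unify Int ~ Int
\b._ : j -> Int
let a : j -> Int
d : k
\d._ : k -> k
  unify k -> k ~ Bool -> l
  unify k ~ Bool
  unify Bool ~ l
_ _ : Bool
let c : Bool
\e._ : m -> Int
  unify f -> Int ~ m -> Int
  unify f ~ m
  unify Int ~ Int
\m._ : o -> Int
let h : o -> Int
  unify Bool ~ Bool
f : n
\n._ : p -> n
\k._ : q -> Bool
  unify p -> n ~ q -> Bool
  unify p ~ q
  unify n ~ Bool
let g : q -> Bool
x1 : r
\x1._ : r -> r
  unify r -> r ~ Int -> s
  unify r ~ Int
  unify Int ~ s
_ _ : Int
\f._ : Bool -> Int
  unify m -> Int ~ Bool -> Int
  unify m ~ Bool
  unify Int ~ Int

Answer: Bool -> Int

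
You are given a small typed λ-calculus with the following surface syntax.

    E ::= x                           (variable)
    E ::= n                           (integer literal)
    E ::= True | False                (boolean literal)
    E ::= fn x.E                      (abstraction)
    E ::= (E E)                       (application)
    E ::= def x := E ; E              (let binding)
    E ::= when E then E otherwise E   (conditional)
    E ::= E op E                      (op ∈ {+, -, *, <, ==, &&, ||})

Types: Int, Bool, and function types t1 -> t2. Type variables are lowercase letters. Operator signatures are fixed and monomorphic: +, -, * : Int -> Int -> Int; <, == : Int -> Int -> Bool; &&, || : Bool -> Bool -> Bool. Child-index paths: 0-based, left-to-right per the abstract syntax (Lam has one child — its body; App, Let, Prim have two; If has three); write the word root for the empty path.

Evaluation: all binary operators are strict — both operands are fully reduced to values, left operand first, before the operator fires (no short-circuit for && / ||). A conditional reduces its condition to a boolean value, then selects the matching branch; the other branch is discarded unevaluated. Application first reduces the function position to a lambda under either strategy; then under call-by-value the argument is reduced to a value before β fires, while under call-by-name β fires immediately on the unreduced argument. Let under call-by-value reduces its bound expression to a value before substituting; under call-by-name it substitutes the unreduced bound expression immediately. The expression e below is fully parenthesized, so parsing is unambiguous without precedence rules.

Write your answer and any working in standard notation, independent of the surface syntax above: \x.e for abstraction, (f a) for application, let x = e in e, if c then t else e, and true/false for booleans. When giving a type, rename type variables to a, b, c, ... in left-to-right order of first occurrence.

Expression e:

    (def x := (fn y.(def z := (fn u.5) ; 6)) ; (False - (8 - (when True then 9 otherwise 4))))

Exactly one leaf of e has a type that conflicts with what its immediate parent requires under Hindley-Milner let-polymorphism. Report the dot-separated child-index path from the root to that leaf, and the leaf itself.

Working:
\u._ : b -> Int
let z : forall. b -> Int
\y._ : a -> Int
let x : forall. a -> Int
  unify Bool ~ Int
  FAIL: mismatch Bool ~ Int

Answer: 1.0 : false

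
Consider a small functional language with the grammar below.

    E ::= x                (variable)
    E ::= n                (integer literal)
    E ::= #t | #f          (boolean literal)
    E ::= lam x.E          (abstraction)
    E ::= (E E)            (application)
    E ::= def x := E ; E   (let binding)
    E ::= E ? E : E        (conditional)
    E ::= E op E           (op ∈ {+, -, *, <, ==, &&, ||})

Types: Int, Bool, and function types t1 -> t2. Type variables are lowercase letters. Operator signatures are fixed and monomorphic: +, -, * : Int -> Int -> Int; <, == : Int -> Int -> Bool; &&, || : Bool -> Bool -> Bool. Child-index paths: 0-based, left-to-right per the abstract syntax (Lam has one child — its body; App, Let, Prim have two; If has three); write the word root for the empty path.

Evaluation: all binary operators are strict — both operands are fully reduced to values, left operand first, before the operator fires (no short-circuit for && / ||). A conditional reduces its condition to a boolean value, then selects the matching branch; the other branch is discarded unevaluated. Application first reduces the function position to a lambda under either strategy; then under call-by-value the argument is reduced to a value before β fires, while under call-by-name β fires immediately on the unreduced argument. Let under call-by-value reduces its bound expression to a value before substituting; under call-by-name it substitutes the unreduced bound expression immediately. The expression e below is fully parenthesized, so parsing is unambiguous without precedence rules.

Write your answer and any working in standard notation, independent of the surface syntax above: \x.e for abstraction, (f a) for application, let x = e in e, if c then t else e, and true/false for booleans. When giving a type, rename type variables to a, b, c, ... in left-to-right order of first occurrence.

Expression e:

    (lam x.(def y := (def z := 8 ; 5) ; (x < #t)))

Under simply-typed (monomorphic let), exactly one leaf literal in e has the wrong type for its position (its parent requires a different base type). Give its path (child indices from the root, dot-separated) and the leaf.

Answer: 0.1.1 : true

Derivation:
let z : Int
let y : Int
x : a
  unify a ~ Int
  unify Bool ~ Int
  FAIL: mismatch Bool ~ Int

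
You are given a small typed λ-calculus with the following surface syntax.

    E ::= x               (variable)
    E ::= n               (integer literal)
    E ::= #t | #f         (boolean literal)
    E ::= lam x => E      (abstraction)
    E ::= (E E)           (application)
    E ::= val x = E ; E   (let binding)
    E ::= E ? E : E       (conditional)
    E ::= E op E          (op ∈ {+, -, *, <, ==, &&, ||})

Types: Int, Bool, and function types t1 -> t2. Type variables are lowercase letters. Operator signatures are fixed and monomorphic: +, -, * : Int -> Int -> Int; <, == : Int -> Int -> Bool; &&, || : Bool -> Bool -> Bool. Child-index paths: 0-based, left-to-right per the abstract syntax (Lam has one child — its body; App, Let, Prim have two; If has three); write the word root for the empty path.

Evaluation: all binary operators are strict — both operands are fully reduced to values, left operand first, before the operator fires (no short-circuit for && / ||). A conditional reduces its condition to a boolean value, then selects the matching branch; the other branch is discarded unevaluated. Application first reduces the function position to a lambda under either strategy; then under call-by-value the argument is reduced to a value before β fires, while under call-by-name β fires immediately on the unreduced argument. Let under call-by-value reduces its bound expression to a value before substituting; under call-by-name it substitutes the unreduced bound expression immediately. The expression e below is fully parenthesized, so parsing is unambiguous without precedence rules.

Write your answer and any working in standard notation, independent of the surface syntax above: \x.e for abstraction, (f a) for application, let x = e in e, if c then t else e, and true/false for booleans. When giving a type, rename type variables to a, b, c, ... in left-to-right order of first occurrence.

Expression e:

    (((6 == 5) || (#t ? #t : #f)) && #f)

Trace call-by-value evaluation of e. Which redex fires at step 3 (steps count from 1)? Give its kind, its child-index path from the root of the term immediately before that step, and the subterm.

Working:
step 0: (((6 == 5) || (if true then true else false)) && false)
step 1: [delta@0.0] ((false || (if true then true else false)) && false)
step 2: [if@0.1] ((false || true) && false)
step 3: [delta@0] (true && false)

Answer: delta at 0 : (false || true)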